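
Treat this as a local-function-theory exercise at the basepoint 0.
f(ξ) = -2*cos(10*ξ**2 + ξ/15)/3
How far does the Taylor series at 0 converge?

The factor cos(10*ξ**2 + ξ/15) is entire and contributes no finite singular point.
The polynomial part has no poles.
No finite singular points: the Taylor series at 0 converges everywhere.

The radius of convergence is infinite.


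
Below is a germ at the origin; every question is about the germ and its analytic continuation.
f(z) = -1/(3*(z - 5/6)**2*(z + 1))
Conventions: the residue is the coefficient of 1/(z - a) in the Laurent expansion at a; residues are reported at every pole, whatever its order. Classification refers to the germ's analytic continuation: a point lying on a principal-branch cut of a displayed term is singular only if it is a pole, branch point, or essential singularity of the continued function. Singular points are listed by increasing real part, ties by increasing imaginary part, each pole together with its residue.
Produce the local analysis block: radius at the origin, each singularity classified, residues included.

Denominator factor (z + 1): pole of order 1 at -1, modulus 1.
Denominator factor (z - 5/6)^2: pole of order 2 at 5/6, modulus 5/6.
The radius of convergence is the smallest modulus among the singular points: 5/6.
At the order-1 pole -1 set g(z) = (z - (-1))*f(z) = -1/(3*(z - 5/6)**2).
Simple pole: residue = g(a) at a = -1, which is -12/121.
At the order-2 pole 5/6 set g(z) = (z - (5/6))^2*f(z) = -1/(3*(z + 1)).
Order-2 pole: residue = g'(a); g'(5/6) = 12/121, so the residue is 12/121.
List the singular points by increasing real part (a conjugate pair: the negative imaginary part first).

Radius of convergence at 0: 5/6.
At -1: a pole of order 1; residue -12/121.
At 5/6: a pole of order 2; residue 12/121.


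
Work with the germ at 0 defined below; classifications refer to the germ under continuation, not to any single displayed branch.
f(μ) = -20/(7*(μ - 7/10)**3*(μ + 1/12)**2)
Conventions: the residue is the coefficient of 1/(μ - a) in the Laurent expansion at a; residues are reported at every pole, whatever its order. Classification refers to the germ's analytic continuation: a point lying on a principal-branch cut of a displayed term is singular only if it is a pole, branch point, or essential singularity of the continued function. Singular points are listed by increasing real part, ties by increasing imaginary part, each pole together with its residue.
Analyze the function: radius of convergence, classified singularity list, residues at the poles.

Denominator factor (μ + 1/12)^2: pole of order 2 at -1/12, modulus 1/12.
Denominator factor (μ - 7/10)^3: pole of order 3 at 7/10, modulus 7/10.
The radius of convergence is the smallest modulus among the singular points: 1/12.
At the order-2 pole -1/12 set g(μ) = (μ - (-1/12))^2*f(μ) = -20/(7*(μ - 7/10)**3).
Order-2 pole: residue = g'(a); g'(-1/12) = 777600000/34157767, so the residue is 777600000/34157767.
At the order-3 pole 7/10 set g(μ) = (μ - (7/10))^3*f(μ) = -20/(7*(μ + 1/12)**2).
Order-3 pole: residue = g''(a)/2; g''(7/10) = -1555200000/34157767, so the residue is -777600000/34157767.
List the singular points by increasing real part (a conjugate pair: the negative imaginary part first).

Radius of convergence at 0: 1/12.
At -1/12: a pole of order 2; residue 777600000/34157767.
At 7/10: a pole of order 3; residue -777600000/34157767.


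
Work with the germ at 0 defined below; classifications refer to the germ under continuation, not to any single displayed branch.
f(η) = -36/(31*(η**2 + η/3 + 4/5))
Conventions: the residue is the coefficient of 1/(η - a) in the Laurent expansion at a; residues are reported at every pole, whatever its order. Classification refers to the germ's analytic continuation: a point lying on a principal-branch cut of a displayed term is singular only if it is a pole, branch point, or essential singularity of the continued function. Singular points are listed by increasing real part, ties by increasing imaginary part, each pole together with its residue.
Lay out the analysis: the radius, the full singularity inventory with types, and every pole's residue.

Radius of convergence at 0: (2/5)*sqrt(5).
At (-1/6) - ((1/30)*sqrt(695))*i: a pole of order 1; residue -((108/4309)*sqrt(695))*i.
At (-1/6) + ((1/30)*sqrt(695))*i: a pole of order 1; residue ((108/4309)*sqrt(695))*i.

Denominator factor (η**2 + η/3 + 4/5): discriminant -139/45, complex-conjugate roots (-1/6) + ((1/30)*sqrt(695))*i and (-1/6) - ((1/30)*sqrt(695))*i; poles of order 1, moduli (2/5)*sqrt(5) and (2/5)*sqrt(5).
The radius of convergence is the smallest modulus among the singular points: (2/5)*sqrt(5).
The factor η**2 + η/3 + 4/5 splits as (η - a)(η - a') with a = (-1/6) - ((1/30)*sqrt(695))*i, a' = (-1/6) + ((1/30)*sqrt(695))*i. At the order-1 pole a set g(η) = (η - a)*f(η) = [-36/31] / (η - a').
Simple pole: residue = g(a) at a = (-1/6) - ((1/30)*sqrt(695))*i, which is -((108/4309)*sqrt(695))*i.
The factor η**2 + η/3 + 4/5 splits as (η - a)(η - a') with a = (-1/6) + ((1/30)*sqrt(695))*i, a' = (-1/6) - ((1/30)*sqrt(695))*i. At the order-1 pole a set g(η) = (η - a)*f(η) = [-36/31] / (η - a').
Simple pole: residue = g(a) at a = (-1/6) + ((1/30)*sqrt(695))*i, which is ((108/4309)*sqrt(695))*i.
List the singular points by increasing real part (a conjugate pair: the negative imaginary part first).


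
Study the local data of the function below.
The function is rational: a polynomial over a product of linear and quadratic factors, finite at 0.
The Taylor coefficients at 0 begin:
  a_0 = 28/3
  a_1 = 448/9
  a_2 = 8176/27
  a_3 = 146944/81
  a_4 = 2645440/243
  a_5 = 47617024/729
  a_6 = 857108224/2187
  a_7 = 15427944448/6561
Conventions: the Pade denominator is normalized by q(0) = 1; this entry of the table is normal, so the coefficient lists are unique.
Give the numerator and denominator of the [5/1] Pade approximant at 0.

The Pade approximant has numerator coefficients [28/3, -5905/949, 3936/949, -36/13, 1728/949, -1296/949]; denominator coefficients [1, -478297/79716].

Taylor coefficients needed (read off): a_0 = 28/3, a_1 = 448/9, a_2 = 8176/27, a_3 = 146944/81, a_4 = 2645440/243, a_5 = 47617024/729, a_6 = 857108224/2187.
Write the denominator as Q(ε) = 1 + q1*ε. Requiring Q*f - P = O(ε^7) with deg P <= 5 kills the coefficients of ε^6..ε^6 in Q*f:
  ε^6: a_6 + q1*a_5 = 0, i.e. 857108224/2187 + (47617024/729)*q1 = 0.
Solving this linear system: q1 = -478297/79716.
The numerator is Q*f truncated at degree 5: P0 = a_0 = 28/3; P1 = a_1 + q1*a_0 = -5905/949; P2 = a_2 + q1*a_1 = 3936/949; P3 = a_3 + q1*a_2 = -36/13; P4 = a_4 + q1*a_3 = 1728/949; P5 = a_5 + q1*a_4 = -1296/949.


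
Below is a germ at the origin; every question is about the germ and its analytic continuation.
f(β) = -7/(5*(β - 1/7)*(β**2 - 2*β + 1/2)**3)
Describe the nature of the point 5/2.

Denominator factors: β - 1/7 = 33/14 at β = 5/2; β**2 - 2*β + 1/2 = 7/4 at β = 5/2 — none vanishes.
So the germ continues analytically to 5/2.

The point is a regular point.


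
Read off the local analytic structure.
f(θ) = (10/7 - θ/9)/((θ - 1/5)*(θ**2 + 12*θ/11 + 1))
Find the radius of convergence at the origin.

Denominator factor (θ**2 + 12*θ/11 + 1): discriminant -340/121, complex-conjugate roots (-6/11) + ((1/11)*sqrt(85))*i and (-6/11) - ((1/11)*sqrt(85))*i; poles of order 1, moduli 1 and 1.
Denominator factor (θ - 1/5): pole of order 1 at 1/5, modulus 1/5.
The radius of convergence is the smallest modulus among the singular points: 1/5.

The radius of convergence is 1/5.


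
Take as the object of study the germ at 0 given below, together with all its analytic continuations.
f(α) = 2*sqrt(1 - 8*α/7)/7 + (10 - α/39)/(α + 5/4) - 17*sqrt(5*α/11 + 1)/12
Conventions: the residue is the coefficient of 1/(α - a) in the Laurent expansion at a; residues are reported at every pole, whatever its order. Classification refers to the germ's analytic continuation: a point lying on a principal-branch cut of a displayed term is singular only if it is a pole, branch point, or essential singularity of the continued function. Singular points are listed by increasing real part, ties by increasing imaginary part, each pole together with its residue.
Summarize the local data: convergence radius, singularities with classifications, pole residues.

Denominator factor (α + 5/4): pole of order 1 at -5/4, modulus 5/4.
Branch term (-17/12)*sqrt(1 - α/(-11/5)): its argument vanishes at α = -11/5, a square-root branch point, modulus 11/5.
Branch term (2/7)*sqrt(1 - α/(7/8)): its argument vanishes at α = 7/8, a square-root branch point, modulus 7/8.
The radius of convergence is the smallest modulus among the singular points: 7/8.
The branch terms are analytic at -5/4 and contribute nothing to the residue; only the rational part matters.
At the order-1 pole -5/4 set g(α) = (α - (-5/4))*(rational part) = 10 - α/39.
Simple pole: residue = g(a) at a = -5/4, which is 1565/156.
List the singular points by increasing real part (a conjugate pair: the negative imaginary part first).

Radius of convergence at 0: 7/8.
At -11/5: an algebraic (square-root) branch point.
At -5/4: a pole of order 1; residue 1565/156.
At 7/8: an algebraic (square-root) branch point.


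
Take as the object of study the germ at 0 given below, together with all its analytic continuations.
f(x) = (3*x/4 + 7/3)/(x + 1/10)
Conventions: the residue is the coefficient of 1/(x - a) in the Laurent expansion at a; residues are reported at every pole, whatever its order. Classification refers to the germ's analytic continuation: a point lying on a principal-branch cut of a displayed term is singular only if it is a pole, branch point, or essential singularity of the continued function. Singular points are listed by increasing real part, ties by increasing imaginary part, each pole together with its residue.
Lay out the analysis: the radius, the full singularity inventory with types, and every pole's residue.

Denominator factor (x + 1/10): pole of order 1 at -1/10, modulus 1/10.
The radius of convergence is the smallest modulus among the singular points: 1/10.
At the order-1 pole -1/10 set g(x) = (x - (-1/10))*f(x) = 3*x/4 + 7/3.
Simple pole: residue = g(a) at a = -1/10, which is 271/120.

Radius of convergence at 0: 1/10.
At -1/10: a pole of order 1; residue 271/120.


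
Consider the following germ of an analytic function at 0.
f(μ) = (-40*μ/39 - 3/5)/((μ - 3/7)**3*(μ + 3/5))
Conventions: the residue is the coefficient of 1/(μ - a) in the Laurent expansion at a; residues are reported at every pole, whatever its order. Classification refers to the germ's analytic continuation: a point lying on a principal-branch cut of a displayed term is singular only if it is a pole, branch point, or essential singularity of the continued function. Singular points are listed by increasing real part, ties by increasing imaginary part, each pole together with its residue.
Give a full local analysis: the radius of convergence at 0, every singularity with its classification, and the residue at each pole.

Radius of convergence at 0: 3/7.
At -3/5: a pole of order 1; residue -8575/606528.
At 3/7: a pole of order 3; residue 8575/606528.

Denominator factor (μ + 3/5): pole of order 1 at -3/5, modulus 3/5.
Denominator factor (μ - 3/7)^3: pole of order 3 at 3/7, modulus 3/7.
The radius of convergence is the smallest modulus among the singular points: 3/7.
At the order-1 pole -3/5 set g(μ) = (μ - (-3/5))*f(μ) = (-40*μ/39 - 3/5)/(μ - 3/7)**3.
Simple pole: residue = g(a) at a = -3/5, which is -8575/606528.
At the order-3 pole 3/7 set g(μ) = (μ - (3/7))^3*f(μ) = (-40*μ/39 - 3/5)/(μ + 3/5).
Order-3 pole: residue = g''(a)/2; g''(3/7) = 8575/303264, so the residue is 8575/606528.
List the singular points by increasing real part (a conjugate pair: the negative imaginary part first).


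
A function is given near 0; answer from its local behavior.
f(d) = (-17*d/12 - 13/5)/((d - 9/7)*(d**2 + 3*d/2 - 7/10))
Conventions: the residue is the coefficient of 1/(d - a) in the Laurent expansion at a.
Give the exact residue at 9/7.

The residue is -4333/2824.

At the order-1 pole 9/7 set g(d) = (d - (9/7))*f(d) = (-17*d/12 - 13/5)/(d**2 + 3*d/2 - 7/10).
Simple pole: residue = g(a) at a = 9/7, which is -4333/2824.


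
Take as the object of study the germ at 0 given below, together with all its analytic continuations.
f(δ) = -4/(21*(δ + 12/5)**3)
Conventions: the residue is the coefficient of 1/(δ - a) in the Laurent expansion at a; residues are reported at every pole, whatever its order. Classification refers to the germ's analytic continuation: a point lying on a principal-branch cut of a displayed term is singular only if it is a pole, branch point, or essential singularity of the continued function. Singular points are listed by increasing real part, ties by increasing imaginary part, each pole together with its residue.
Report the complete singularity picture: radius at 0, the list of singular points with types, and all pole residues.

Radius of convergence at 0: 12/5.
At -12/5: a pole of order 3; residue 0.

Denominator factor (δ + 12/5)^3: pole of order 3 at -12/5, modulus 12/5.
The radius of convergence is the smallest modulus among the singular points: 12/5.
At the order-3 pole -12/5 set g(δ) = (δ - (-12/5))^3*f(δ) = -4/21.
Order-3 pole: residue = g''(a)/2; g''(-12/5) = 0, so the residue is 0.


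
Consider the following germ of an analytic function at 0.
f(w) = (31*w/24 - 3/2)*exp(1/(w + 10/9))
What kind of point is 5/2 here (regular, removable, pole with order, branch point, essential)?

The point is a regular point.

There is no denominator, hence no pole anywhere.
The essential point of exp(1/(w - (-10/9))) is -10/9, not 5/2.
So the germ continues analytically to 5/2.


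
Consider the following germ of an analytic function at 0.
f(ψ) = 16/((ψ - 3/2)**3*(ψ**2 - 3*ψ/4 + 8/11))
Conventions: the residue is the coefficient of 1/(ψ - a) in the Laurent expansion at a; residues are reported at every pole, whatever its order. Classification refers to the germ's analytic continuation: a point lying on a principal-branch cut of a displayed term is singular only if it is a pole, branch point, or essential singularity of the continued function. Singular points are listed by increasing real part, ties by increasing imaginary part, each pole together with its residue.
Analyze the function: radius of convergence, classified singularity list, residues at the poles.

Radius of convergence at 0: (2/11)*sqrt(22).
At (3/8) - ((1/88)*sqrt(4543))*i: a pole of order 1; residue (-17501440/4330747) + ((24254208/1788598511)*sqrt(4543))*i.
At (3/8) + ((1/88)*sqrt(4543))*i: a pole of order 1; residue (-17501440/4330747) - ((24254208/1788598511)*sqrt(4543))*i.
At 3/2: a pole of order 3; residue 35002880/4330747.

Denominator factor (ψ**2 - 3*ψ/4 + 8/11): discriminant -413/176, complex-conjugate roots (3/8) + ((1/88)*sqrt(4543))*i and (3/8) - ((1/88)*sqrt(4543))*i; poles of order 1, moduli (2/11)*sqrt(22) and (2/11)*sqrt(22).
Denominator factor (ψ - 3/2)^3: pole of order 3 at 3/2, modulus 3/2.
The radius of convergence is the smallest modulus among the singular points: (2/11)*sqrt(22).
The factor ψ**2 - 3*ψ/4 + 8/11 splits as (ψ - a)(ψ - a') with a = (3/8) - ((1/88)*sqrt(4543))*i, a' = (3/8) + ((1/88)*sqrt(4543))*i. At the order-1 pole a set g(ψ) = (ψ - a)*f(ψ) = [16/(ψ - 3/2)**3] / (ψ - a').
Simple pole: residue = g(a) at a = (3/8) - ((1/88)*sqrt(4543))*i, which is (-17501440/4330747) + ((24254208/1788598511)*sqrt(4543))*i.
The factor ψ**2 - 3*ψ/4 + 8/11 splits as (ψ - a)(ψ - a') with a = (3/8) + ((1/88)*sqrt(4543))*i, a' = (3/8) - ((1/88)*sqrt(4543))*i. At the order-1 pole a set g(ψ) = (ψ - a)*f(ψ) = [16/(ψ - 3/2)**3] / (ψ - a').
Simple pole: residue = g(a) at a = (3/8) + ((1/88)*sqrt(4543))*i, which is (-17501440/4330747) - ((24254208/1788598511)*sqrt(4543))*i.
At the order-3 pole 3/2 set g(ψ) = (ψ - (3/2))^3*f(ψ) = 16/(ψ**2 - 3*ψ/4 + 8/11).
Order-3 pole: residue = g''(a)/2; g''(3/2) = 70005760/4330747, so the residue is 35002880/4330747.
List the singular points by increasing real part (a conjugate pair: the negative imaginary part first).


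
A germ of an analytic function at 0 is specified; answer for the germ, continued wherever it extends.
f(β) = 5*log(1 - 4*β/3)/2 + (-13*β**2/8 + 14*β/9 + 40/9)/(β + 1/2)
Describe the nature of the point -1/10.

The point is a regular point.

Denominator factors: β + 1/2 = 2/5 at β = -1/10 — none vanishes.
Branch term log(1 - β/(3/4)): argument at -1/10 is 17/15, nonzero, so -1/10 is not its branch point (a point on a principal cut is still regular for the continued germ).
So the germ continues analytically to -1/10.


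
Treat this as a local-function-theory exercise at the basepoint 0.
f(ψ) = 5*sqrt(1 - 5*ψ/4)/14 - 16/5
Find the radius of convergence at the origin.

Branch term (5/14)*sqrt(1 - ψ/(4/5)): its argument vanishes at ψ = 4/5, a square-root branch point, modulus 4/5.
The radius of convergence is the smallest modulus among the singular points: 4/5.

The radius of convergence is 4/5.


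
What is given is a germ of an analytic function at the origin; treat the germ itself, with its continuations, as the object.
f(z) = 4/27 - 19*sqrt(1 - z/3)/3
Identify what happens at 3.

The point is an algebraic (square-root) branch point.

The term (-19/3)*sqrt(1 - z/(3)) has argument 1 - 3/(3) = 0 at 3: a square-root (algebraic, two-sheeted) branch point; the remaining terms are analytic or single-valued there.


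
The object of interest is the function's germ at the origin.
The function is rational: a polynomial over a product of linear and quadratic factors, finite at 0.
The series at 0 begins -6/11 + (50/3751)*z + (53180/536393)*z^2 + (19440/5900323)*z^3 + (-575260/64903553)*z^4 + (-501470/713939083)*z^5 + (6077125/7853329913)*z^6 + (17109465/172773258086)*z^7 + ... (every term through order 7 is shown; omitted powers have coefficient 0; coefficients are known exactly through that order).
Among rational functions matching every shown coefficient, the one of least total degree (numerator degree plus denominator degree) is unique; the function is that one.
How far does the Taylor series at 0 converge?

No rational of total degree below 4 reproduces all 8 coefficients; solving the [2/2] Pade equations on them gives f(z) = (7*z**2/13 + 13*z/31 - 6)/(z**2 - z/2 + 11), whose expansion matches every shown term.
Denominator factor (z**2 - z/2 + 11): discriminant -175/4, complex-conjugate roots (1/4) + ((5/4)*sqrt(7))*i and (1/4) - ((5/4)*sqrt(7))*i; poles of order 1, moduli sqrt(11) and sqrt(11).
The radius of convergence is the smallest modulus among the singular points: sqrt(11).

The radius of convergence is sqrt(11).


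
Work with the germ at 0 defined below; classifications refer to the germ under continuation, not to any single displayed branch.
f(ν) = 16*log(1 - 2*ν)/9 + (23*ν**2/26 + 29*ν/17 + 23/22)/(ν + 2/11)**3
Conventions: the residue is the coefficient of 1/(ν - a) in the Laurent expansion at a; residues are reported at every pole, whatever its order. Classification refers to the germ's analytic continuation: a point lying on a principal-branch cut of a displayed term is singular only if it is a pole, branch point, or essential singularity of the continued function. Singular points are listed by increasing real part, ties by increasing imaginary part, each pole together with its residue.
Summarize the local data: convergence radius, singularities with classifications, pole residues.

Radius of convergence at 0: 2/11.
At -2/11: a pole of order 3; residue 23/26.
At 1/2: a logarithmic branch point.

Denominator factor (ν + 2/11)^3: pole of order 3 at -2/11, modulus 2/11.
Branch term (16/9)*log(1 - ν/(1/2)): its argument vanishes at ν = 1/2, a logarithmic branch point, modulus 1/2.
The radius of convergence is the smallest modulus among the singular points: 2/11.
The branch term is analytic at -2/11 and contributes nothing to the residue; only the rational part matters.
At the order-3 pole -2/11 set g(ν) = (ν - (-2/11))^3*(rational part) = 23*ν**2/26 + 29*ν/17 + 23/22.
Order-3 pole: residue = g''(a)/2; g''(-2/11) = 23/13, so the residue is 23/26.
List the singular points by increasing real part (a conjugate pair: the negative imaginary part first).


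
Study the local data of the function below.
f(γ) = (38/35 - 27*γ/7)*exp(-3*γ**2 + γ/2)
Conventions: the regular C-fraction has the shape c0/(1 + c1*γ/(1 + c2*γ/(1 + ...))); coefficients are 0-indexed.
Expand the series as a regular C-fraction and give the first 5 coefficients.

Taylor coefficients (expand at 0): a_0 = 38/35, a_1 = -116/35, a_2 = -101/20, a_3 = 569/60, a_4 = 13691/1344.
c0 = a_0 = 38/35. Peel one level at a time: if S = 1 + c*γ/S' with S'(0) = 1, then c is the γ-coefficient of S and S' = c*γ/(S - 1).
S_1 = c0/f = 1 + (58/19)*γ + (40345/2888)*γ^2 + ...; c1 = 58/19.
S_2 = c1*γ/(S_1 - 1) = 1 + (-40345/8816)*γ + (3347659/645888)*γ^2 + ...; c2 = -40345/8816.
S_3 = c2*γ/(S_2 - 1) = 1 + (63605521/56160240)*γ + (-169713050219/234391539600)*γ^2 + ...; c3 = 63605521/56160240.
S_4 = c3*γ/(S_3 - 1) = 1 + (259035708229/405183907065)*γ + ...; c4 = 259035708229/405183907065.

The regular C-fraction coefficients are [38/35, 58/19, -40345/8816, 63605521/56160240, 259035708229/405183907065].


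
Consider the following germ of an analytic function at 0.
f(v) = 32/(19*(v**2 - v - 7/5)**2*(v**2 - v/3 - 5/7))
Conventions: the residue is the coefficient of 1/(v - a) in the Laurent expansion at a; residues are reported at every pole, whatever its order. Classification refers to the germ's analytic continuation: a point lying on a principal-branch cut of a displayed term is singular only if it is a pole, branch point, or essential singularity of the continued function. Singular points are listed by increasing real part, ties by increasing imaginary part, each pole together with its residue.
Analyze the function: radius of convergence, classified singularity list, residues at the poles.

Denominator factor (v**2 - v - 7/5)^2: discriminant 33/5, real irrational roots 1/2 + (1/10)*sqrt(165) and 1/2 - (1/10)*sqrt(165); poles of order 2, moduli 1/2 + (1/10)*sqrt(165) and -1/2 + (1/10)*sqrt(165).
Denominator factor (v**2 - v/3 - 5/7): discriminant 187/63, real irrational roots 1/6 + (1/42)*sqrt(1309) and 1/6 - (1/42)*sqrt(1309); poles of order 1, moduli 1/6 + (1/42)*sqrt(1309) and -1/6 + (1/42)*sqrt(1309).
The radius of convergence is the smallest modulus among the singular points: -1/6 + (1/42)*sqrt(1309).
The factor v**2 - v - 7/5 splits as (v - a)(v - a') with a = 1/2 - (1/10)*sqrt(165), a' = 1/2 + (1/10)*sqrt(165). At the order-2 pole a set g(v) = (v - a)^2*f(v) = [32/(19*(v**2 - v/3 - 5/7))] / (v - a')^2.
Order-2 pole: residue = g'(a); g'(1/2 - (1/10)*sqrt(165)) = 129139500/13438339 + (3778802300/4878117057)*sqrt(165), so the residue is 129139500/13438339 + (3778802300/4878117057)*sqrt(165).
The factor v**2 - v/3 - 5/7 splits as (v - a)(v - a') with a = 1/6 - (1/42)*sqrt(1309), a' = 1/6 + (1/42)*sqrt(1309). At the order-1 pole a set g(v) = (v - a)*f(v) = [32/(19*(v**2 - v - 7/5)**2)] / (v - a').
Simple pole: residue = g(a) at a = 1/6 - (1/42)*sqrt(1309), which is -129139500/13438339 - (703586100/2512969393)*sqrt(1309).
The factor v**2 - v/3 - 5/7 splits as (v - a)(v - a') with a = 1/6 + (1/42)*sqrt(1309), a' = 1/6 - (1/42)*sqrt(1309). At the order-1 pole a set g(v) = (v - a)*f(v) = [32/(19*(v**2 - v - 7/5)**2)] / (v - a').
Simple pole: residue = g(a) at a = 1/6 + (1/42)*sqrt(1309), which is -129139500/13438339 + (703586100/2512969393)*sqrt(1309).
The factor v**2 - v - 7/5 splits as (v - a)(v - a') with a = 1/2 + (1/10)*sqrt(165), a' = 1/2 - (1/10)*sqrt(165). At the order-2 pole a set g(v) = (v - a)^2*f(v) = [32/(19*(v**2 - v/3 - 5/7))] / (v - a')^2.
Order-2 pole: residue = g'(a); g'(1/2 + (1/10)*sqrt(165)) = 129139500/13438339 - (3778802300/4878117057)*sqrt(165), so the residue is 129139500/13438339 - (3778802300/4878117057)*sqrt(165).
List the singular points by increasing real part (a conjugate pair: the negative imaginary part first).

Radius of convergence at 0: -1/6 + (1/42)*sqrt(1309).
At 1/2 - (1/10)*sqrt(165): a pole of order 2; residue 129139500/13438339 + (3778802300/4878117057)*sqrt(165).
At 1/6 - (1/42)*sqrt(1309): a pole of order 1; residue -129139500/13438339 - (703586100/2512969393)*sqrt(1309).
At 1/6 + (1/42)*sqrt(1309): a pole of order 1; residue -129139500/13438339 + (703586100/2512969393)*sqrt(1309).
At 1/2 + (1/10)*sqrt(165): a pole of order 2; residue 129139500/13438339 - (3778802300/4878117057)*sqrt(165).


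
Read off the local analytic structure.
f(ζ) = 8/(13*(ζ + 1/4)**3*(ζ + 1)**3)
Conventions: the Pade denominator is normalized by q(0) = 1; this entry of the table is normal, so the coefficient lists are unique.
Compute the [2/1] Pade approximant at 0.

Taylor coefficients needed (expand at 0): a_0 = 512/13, a_1 = -7680/13, a_2 = 70656/13, a_3 = -517120/13.
Write the denominator as Q(ζ) = 1 + q1*ζ. Requiring Q*f - P = O(ζ^4) with deg P <= 2 kills the coefficients of ζ^3..ζ^3 in Q*f:
  ζ^3: a_3 + q1*a_2 = 0, i.e. -517120/13 + (70656/13)*q1 = 0.
Solving this linear system: q1 = 505/69.
The numerator is Q*f truncated at degree 2: P0 = a_0 = 512/13; P1 = a_1 + q1*a_0 = -271360/897; P2 = a_2 + q1*a_1 = 332288/299.

The Pade approximant has numerator coefficients [512/13, -271360/897, 332288/299]; denominator coefficients [1, 505/69].


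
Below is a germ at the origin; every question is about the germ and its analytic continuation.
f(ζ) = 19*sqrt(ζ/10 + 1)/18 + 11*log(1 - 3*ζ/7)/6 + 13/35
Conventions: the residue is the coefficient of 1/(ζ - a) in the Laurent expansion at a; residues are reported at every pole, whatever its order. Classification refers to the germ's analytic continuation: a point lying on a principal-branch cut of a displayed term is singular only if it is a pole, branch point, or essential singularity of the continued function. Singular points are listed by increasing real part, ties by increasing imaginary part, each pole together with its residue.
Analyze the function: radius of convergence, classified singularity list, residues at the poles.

Branch term (11/6)*log(1 - ζ/(7/3)): its argument vanishes at ζ = 7/3, a logarithmic branch point, modulus 7/3.
Branch term (19/18)*sqrt(1 - ζ/(-10)): its argument vanishes at ζ = -10, a square-root branch point, modulus 10.
The radius of convergence is the smallest modulus among the singular points: 7/3.
List the singular points by increasing real part (a conjugate pair: the negative imaginary part first).

Radius of convergence at 0: 7/3.
At -10: an algebraic (square-root) branch point.
At 7/3: a logarithmic branch point.


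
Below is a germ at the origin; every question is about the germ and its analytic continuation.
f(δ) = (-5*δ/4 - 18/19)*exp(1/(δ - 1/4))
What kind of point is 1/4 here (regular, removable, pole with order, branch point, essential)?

The exponent 1/(δ - (1/4)) has a pole at 1/4, so exp(1/(δ - (1/4))) takes every nonzero value near it: an essential singularity (not a pole of any order).

The point is an essential singularity.


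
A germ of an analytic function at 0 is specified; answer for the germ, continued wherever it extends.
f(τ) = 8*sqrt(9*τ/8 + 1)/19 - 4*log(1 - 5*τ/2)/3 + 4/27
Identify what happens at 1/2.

There is no denominator, hence no pole anywhere.
Branch term log(1 - τ/(2/5)): argument at 1/2 is -1/4, nonzero, so 1/2 is not its branch point (a point on a principal cut is still regular for the continued germ).
Branch term sqrt(1 - τ/(-8/9)): argument at 1/2 is 25/16, nonzero, so 1/2 is not its branch point (a point on a principal cut is still regular for the continued germ).
So the germ continues analytically to 1/2.

The point is a regular point.


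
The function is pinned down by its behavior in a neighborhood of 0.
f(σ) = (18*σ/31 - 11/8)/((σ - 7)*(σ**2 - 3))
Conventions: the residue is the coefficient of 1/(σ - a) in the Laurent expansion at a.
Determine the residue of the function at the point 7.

At the order-1 pole 7 set g(σ) = (σ - (7))*f(σ) = (18*σ/31 - 11/8)/(σ**2 - 3).
Simple pole: residue = g(a) at a = 7, which is 29/496.

The residue is 29/496.


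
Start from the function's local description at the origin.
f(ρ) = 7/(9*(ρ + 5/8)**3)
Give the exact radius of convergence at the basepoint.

Denominator factor (ρ + 5/8)^3: pole of order 3 at -5/8, modulus 5/8.
The radius of convergence is the smallest modulus among the singular points: 5/8.

The radius of convergence is 5/8.


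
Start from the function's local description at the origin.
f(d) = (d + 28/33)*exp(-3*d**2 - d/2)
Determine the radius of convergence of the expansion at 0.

The factor exp(-3*d**2 - d/2) is entire and contributes no finite singular point.
The polynomial part has no poles.
No finite singular points: the Taylor series at 0 converges everywhere.

The radius of convergence is infinite.


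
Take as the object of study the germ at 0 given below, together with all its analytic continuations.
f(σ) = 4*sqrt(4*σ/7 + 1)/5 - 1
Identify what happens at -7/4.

The point is an algebraic (square-root) branch point.

The term (4/5)*sqrt(1 - σ/(-7/4)) has argument 1 - -7/4/(-7/4) = 0 at -7/4: a square-root (algebraic, two-sheeted) branch point; the remaining terms are analytic or single-valued there.


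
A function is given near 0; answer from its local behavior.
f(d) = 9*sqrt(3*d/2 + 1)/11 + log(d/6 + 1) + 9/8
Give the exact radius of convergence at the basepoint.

The radius of convergence is 2/3.

Branch term (1)*log(1 - d/(-6)): its argument vanishes at d = -6, a logarithmic branch point, modulus 6.
Branch term (9/11)*sqrt(1 - d/(-2/3)): its argument vanishes at d = -2/3, a square-root branch point, modulus 2/3.
The radius of convergence is the smallest modulus among the singular points: 2/3.


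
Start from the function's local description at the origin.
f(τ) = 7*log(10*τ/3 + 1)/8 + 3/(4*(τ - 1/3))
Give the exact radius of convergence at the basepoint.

Denominator factor (τ - 1/3): pole of order 1 at 1/3, modulus 1/3.
Branch term (7/8)*log(1 - τ/(-3/10)): its argument vanishes at τ = -3/10, a logarithmic branch point, modulus 3/10.
The radius of convergence is the smallest modulus among the singular points: 3/10.

The radius of convergence is 3/10.


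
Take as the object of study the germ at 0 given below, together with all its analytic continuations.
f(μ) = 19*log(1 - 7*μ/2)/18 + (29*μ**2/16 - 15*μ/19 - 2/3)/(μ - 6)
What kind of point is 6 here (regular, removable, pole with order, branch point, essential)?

The denominator factor μ - 6 vanishes at 6 and appears to the power 1; the numerator there equals 13645/228, nonzero, and no other factor vanishes.
The branch terms are analytic at this point.
Hence a pole whose order is the multiplicity, 1.

The point is a pole of order 1.


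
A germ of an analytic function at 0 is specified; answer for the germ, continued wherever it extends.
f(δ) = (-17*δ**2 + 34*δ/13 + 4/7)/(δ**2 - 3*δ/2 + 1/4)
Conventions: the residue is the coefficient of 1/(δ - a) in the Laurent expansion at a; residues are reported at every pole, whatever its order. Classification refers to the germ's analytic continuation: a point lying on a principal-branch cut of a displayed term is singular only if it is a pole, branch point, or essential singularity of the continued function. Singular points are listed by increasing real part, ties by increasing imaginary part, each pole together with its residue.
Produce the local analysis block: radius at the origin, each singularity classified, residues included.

Radius of convergence at 0: 3/4 - (1/4)*sqrt(5).
At 3/4 - (1/4)*sqrt(5): a pole of order 1; residue -595/52 + (1797/364)*sqrt(5).
At 3/4 + (1/4)*sqrt(5): a pole of order 1; residue -595/52 - (1797/364)*sqrt(5).

Denominator factor (δ**2 - 3*δ/2 + 1/4): discriminant 5/4, real irrational roots 3/4 + (1/4)*sqrt(5) and 3/4 - (1/4)*sqrt(5); poles of order 1, moduli 3/4 + (1/4)*sqrt(5) and 3/4 - (1/4)*sqrt(5).
The radius of convergence is the smallest modulus among the singular points: 3/4 - (1/4)*sqrt(5).
The factor δ**2 - 3*δ/2 + 1/4 splits as (δ - a)(δ - a') with a = 3/4 - (1/4)*sqrt(5), a' = 3/4 + (1/4)*sqrt(5). At the order-1 pole a set g(δ) = (δ - a)*f(δ) = [-17*δ**2 + 34*δ/13 + 4/7] / (δ - a').
Simple pole: residue = g(a) at a = 3/4 - (1/4)*sqrt(5), which is -595/52 + (1797/364)*sqrt(5).
The factor δ**2 - 3*δ/2 + 1/4 splits as (δ - a)(δ - a') with a = 3/4 + (1/4)*sqrt(5), a' = 3/4 - (1/4)*sqrt(5). At the order-1 pole a set g(δ) = (δ - a)*f(δ) = [-17*δ**2 + 34*δ/13 + 4/7] / (δ - a').
Simple pole: residue = g(a) at a = 3/4 + (1/4)*sqrt(5), which is -595/52 - (1797/364)*sqrt(5).
List the singular points by increasing real part (a conjugate pair: the negative imaginary part first).


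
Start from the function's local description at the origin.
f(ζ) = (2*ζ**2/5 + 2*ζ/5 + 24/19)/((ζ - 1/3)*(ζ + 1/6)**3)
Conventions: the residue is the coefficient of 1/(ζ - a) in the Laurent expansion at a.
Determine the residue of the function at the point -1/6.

The residue is -9856/855.

At the order-3 pole -1/6 set g(ζ) = (ζ - (-1/6))^3*f(ζ) = (2*ζ**2/5 + 2*ζ/5 + 24/19)/(ζ - 1/3).
Order-3 pole: residue = g''(a)/2; g''(-1/6) = -19712/855, so the residue is -9856/855.


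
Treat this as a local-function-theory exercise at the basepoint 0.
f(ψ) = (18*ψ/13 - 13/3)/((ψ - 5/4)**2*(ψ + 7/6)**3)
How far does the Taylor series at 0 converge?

Denominator factor (ψ - 5/4)^2: pole of order 2 at 5/4, modulus 5/4.
Denominator factor (ψ + 7/6)^3: pole of order 3 at -7/6, modulus 7/6.
The radius of convergence is the smallest modulus among the singular points: 7/6.

The radius of convergence is 7/6.


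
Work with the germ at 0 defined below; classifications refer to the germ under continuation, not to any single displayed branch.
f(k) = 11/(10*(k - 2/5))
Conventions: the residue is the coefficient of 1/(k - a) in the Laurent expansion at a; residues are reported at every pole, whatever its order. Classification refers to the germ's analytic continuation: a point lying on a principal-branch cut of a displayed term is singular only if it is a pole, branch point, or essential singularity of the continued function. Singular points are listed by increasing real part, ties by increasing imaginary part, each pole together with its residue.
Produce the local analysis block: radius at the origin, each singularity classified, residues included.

Denominator factor (k - 2/5): pole of order 1 at 2/5, modulus 2/5.
The radius of convergence is the smallest modulus among the singular points: 2/5.
At the order-1 pole 2/5 set g(k) = (k - (2/5))*f(k) = 11/10.
Simple pole: residue = g(a) at a = 2/5, which is 11/10.

Radius of convergence at 0: 2/5.
At 2/5: a pole of order 1; residue 11/10.


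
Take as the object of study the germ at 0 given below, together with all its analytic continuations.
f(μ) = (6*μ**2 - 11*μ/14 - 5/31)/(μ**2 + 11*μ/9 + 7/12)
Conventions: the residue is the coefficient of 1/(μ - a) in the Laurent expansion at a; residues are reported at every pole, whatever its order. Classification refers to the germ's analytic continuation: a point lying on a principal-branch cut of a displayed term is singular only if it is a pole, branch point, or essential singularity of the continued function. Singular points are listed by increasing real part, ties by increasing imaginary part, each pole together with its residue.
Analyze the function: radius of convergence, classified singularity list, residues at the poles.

Radius of convergence at 0: (1/6)*sqrt(21).
At (-11/18) - ((1/9)*sqrt(17))*i: a pole of order 1; residue (-341/84) + ((30475/88536)*sqrt(17))*i.
At (-11/18) + ((1/9)*sqrt(17))*i: a pole of order 1; residue (-341/84) - ((30475/88536)*sqrt(17))*i.

Denominator factor (μ**2 + 11*μ/9 + 7/12): discriminant -68/81, complex-conjugate roots (-11/18) + ((1/9)*sqrt(17))*i and (-11/18) - ((1/9)*sqrt(17))*i; poles of order 1, moduli (1/6)*sqrt(21) and (1/6)*sqrt(21).
The radius of convergence is the smallest modulus among the singular points: (1/6)*sqrt(21).
The factor μ**2 + 11*μ/9 + 7/12 splits as (μ - a)(μ - a') with a = (-11/18) - ((1/9)*sqrt(17))*i, a' = (-11/18) + ((1/9)*sqrt(17))*i. At the order-1 pole a set g(μ) = (μ - a)*f(μ) = [6*μ**2 - 11*μ/14 - 5/31] / (μ - a').
Simple pole: residue = g(a) at a = (-11/18) - ((1/9)*sqrt(17))*i, which is (-341/84) + ((30475/88536)*sqrt(17))*i.
The factor μ**2 + 11*μ/9 + 7/12 splits as (μ - a)(μ - a') with a = (-11/18) + ((1/9)*sqrt(17))*i, a' = (-11/18) - ((1/9)*sqrt(17))*i. At the order-1 pole a set g(μ) = (μ - a)*f(μ) = [6*μ**2 - 11*μ/14 - 5/31] / (μ - a').
Simple pole: residue = g(a) at a = (-11/18) + ((1/9)*sqrt(17))*i, which is (-341/84) - ((30475/88536)*sqrt(17))*i.
List the singular points by increasing real part (a conjugate pair: the negative imaginary part first).


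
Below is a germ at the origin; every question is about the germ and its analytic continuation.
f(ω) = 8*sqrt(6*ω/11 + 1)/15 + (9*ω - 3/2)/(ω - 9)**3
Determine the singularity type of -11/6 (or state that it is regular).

The point is an algebraic (square-root) branch point.

The term (8/15)*sqrt(1 - ω/(-11/6)) has argument 1 - -11/6/(-11/6) = 0 at -11/6: a square-root (algebraic, two-sheeted) branch point; the remaining terms are analytic or single-valued there.


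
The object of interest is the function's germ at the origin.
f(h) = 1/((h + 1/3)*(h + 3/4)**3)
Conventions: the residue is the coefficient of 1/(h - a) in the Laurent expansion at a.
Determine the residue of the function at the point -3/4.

At the order-3 pole -3/4 set g(h) = (h - (-3/4))^3*f(h) = 1/(h + 1/3).
Order-3 pole: residue = g''(a)/2; g''(-3/4) = -3456/125, so the residue is -1728/125.

The residue is -1728/125.


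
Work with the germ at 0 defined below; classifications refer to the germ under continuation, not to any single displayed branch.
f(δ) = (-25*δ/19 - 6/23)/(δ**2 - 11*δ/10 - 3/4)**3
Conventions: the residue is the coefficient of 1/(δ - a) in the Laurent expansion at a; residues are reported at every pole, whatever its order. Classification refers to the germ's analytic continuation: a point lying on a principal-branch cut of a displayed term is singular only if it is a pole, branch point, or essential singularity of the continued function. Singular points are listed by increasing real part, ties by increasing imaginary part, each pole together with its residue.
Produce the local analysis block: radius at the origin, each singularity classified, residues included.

Denominator factor (δ**2 - 11*δ/10 - 3/4)^3: discriminant 421/100, real irrational roots 11/20 + (1/20)*sqrt(421) and 11/20 - (1/20)*sqrt(421); poles of order 3, moduli 11/20 + (1/20)*sqrt(421) and -11/20 + (1/20)*sqrt(421).
The radius of convergence is the smallest modulus among the singular points: -11/20 + (1/20)*sqrt(421).
The factor δ**2 - 11*δ/10 - 3/4 splits as (δ - a)(δ - a') with a = 11/20 - (1/20)*sqrt(421), a' = 11/20 + (1/20)*sqrt(421). At the order-3 pole a set g(δ) = (δ - a)^3*f(δ) = [-25*δ/19 - 6/23] / (δ - a')^3.
Order-3 pole: residue = g''(a)/2; g''(11/20 - (1/20)*sqrt(421)) = (516300000/32608267457)*sqrt(421), so the residue is (258150000/32608267457)*sqrt(421).
The factor δ**2 - 11*δ/10 - 3/4 splits as (δ - a)(δ - a') with a = 11/20 + (1/20)*sqrt(421), a' = 11/20 - (1/20)*sqrt(421). At the order-3 pole a set g(δ) = (δ - a)^3*f(δ) = [-25*δ/19 - 6/23] / (δ - a')^3.
Order-3 pole: residue = g''(a)/2; g''(11/20 + (1/20)*sqrt(421)) = -(516300000/32608267457)*sqrt(421), so the residue is -(258150000/32608267457)*sqrt(421).
List the singular points by increasing real part (a conjugate pair: the negative imaginary part first).

Radius of convergence at 0: -11/20 + (1/20)*sqrt(421).
At 11/20 - (1/20)*sqrt(421): a pole of order 3; residue (258150000/32608267457)*sqrt(421).
At 11/20 + (1/20)*sqrt(421): a pole of order 3; residue -(258150000/32608267457)*sqrt(421).


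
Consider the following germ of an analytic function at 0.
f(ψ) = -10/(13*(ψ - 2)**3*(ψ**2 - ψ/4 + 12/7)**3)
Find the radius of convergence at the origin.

The radius of convergence is (2/7)*sqrt(21).

Denominator factor (ψ**2 - ψ/4 + 12/7)^3: discriminant -761/112, complex-conjugate roots (1/8) + ((1/56)*sqrt(5327))*i and (1/8) - ((1/56)*sqrt(5327))*i; poles of order 3, moduli (2/7)*sqrt(21) and (2/7)*sqrt(21).
Denominator factor (ψ - 2)^3: pole of order 3 at 2, modulus 2.
The radius of convergence is the smallest modulus among the singular points: (2/7)*sqrt(21).
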